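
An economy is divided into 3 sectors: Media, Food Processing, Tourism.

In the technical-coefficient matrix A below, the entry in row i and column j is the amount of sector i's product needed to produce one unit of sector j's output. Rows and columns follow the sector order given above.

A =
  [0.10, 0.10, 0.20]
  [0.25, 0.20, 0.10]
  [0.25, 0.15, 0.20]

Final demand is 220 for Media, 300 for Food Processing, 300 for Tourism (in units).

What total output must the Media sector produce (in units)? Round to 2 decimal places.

x_1 = 449.75

I − A =
  [   0.90    -0.10    -0.20]
  [  -0.25     0.80    -0.10]
  [  -0.25    -0.15     0.80]
Cofactors of I−A, C_ij = (−1)^(i+j)·(minor ij) (rows/columns in the sector order above):
  C_11 = (0.80)(0.80) − (-0.10)(-0.15) = 0.6250
  C_12 = −[(-0.25)(0.80) − (-0.10)(-0.25)] = 0.2250
  C_13 = (-0.25)(-0.15) − (0.80)(-0.25) = 0.2375
  C_21 = −[(-0.10)(0.80) − (-0.20)(-0.15)] = 0.1100
  C_22 = (0.90)(0.80) − (-0.20)(-0.25) = 0.6700
  C_23 = −[(0.90)(-0.15) − (-0.10)(-0.25)] = 0.1600
  C_31 = (-0.10)(-0.10) − (-0.20)(0.80) = 0.1700
  C_32 = −[(0.90)(-0.10) − (-0.20)(-0.25)] = 0.1400
  C_33 = (0.90)(0.80) − (-0.10)(-0.25) = 0.6950
det(I−A) = Σ_j (I−A)_1j·C_1j = (0.90)(0.6250) + (-0.10)(0.2250) + (-0.20)(0.2375) = 0.4925
adj(I−A) = Cᵀ =
  [ 0.6250   0.1100   0.1700]
  [ 0.2250   0.6700   0.1400]
  [ 0.2375   0.1600   0.6950]
(I − A)⁻¹ = adj(I−A) / det(I−A) ≈
  [   1.2690     0.2234     0.3452]
  [   0.4569     1.3604     0.2843]
  [   0.4822     0.3249     1.4112]
x = (I − A)⁻¹ d = adj(I−A)·d / det(I−A), with det(I−A) = 0.4925:
  x_1 = (0.6250·220 + 0.1100·300 + 0.1700·300) / 0.4925 = 221.50 / 0.4925 ≈ 449.75
  x_2 = (0.2250·220 + 0.6700·300 + 0.1400·300) / 0.4925 = 292.50 / 0.4925 ≈ 593.91
  x_3 = (0.2375·220 + 0.1600·300 + 0.6950·300) / 0.4925 = 308.75 / 0.4925 ≈ 626.90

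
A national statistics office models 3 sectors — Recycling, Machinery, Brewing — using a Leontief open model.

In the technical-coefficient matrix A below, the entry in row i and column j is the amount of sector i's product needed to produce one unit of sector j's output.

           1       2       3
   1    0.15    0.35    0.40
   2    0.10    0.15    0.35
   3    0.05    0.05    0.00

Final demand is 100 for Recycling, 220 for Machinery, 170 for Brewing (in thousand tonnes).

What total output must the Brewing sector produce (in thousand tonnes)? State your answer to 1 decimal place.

x_3 = 208.2

I − A =
  [   0.85    -0.35    -0.40]
  [  -0.10     0.85    -0.35]
  [  -0.05    -0.05     1.00]
Cofactors of I−A, C_ij = (−1)^(i+j)·(minor ij) (rows/columns in the sector order above):
  C_11 = (0.85)(1.00) − (-0.35)(-0.05) = 0.8325
  C_12 = −[(-0.10)(1.00) − (-0.35)(-0.05)] = 0.1175
  C_13 = (-0.10)(-0.05) − (0.85)(-0.05) = 0.0475
  C_21 = −[(-0.35)(1.00) − (-0.40)(-0.05)] = 0.3700
  C_22 = (0.85)(1.00) − (-0.40)(-0.05) = 0.8300
  C_23 = −[(0.85)(-0.05) − (-0.35)(-0.05)] = 0.0600
  C_31 = (-0.35)(-0.35) − (-0.40)(0.85) = 0.4625
  C_32 = −[(0.85)(-0.35) − (-0.40)(-0.10)] = 0.3375
  C_33 = (0.85)(0.85) − (-0.35)(-0.10) = 0.6875
det(I−A) = Σ_j (I−A)_1j·C_1j = (0.85)(0.8325) + (-0.35)(0.1175) + (-0.40)(0.0475) = 0.6475
adj(I−A) = Cᵀ =
  [ 0.8325   0.3700   0.4625]
  [ 0.1175   0.8300   0.3375]
  [ 0.0475   0.0600   0.6875]
(I − A)⁻¹ = adj(I−A) / det(I−A) ≈
  [   1.2857     0.5714     0.7143]
  [   0.1815     1.2819     0.5212]
  [   0.0734     0.0927     1.0618]
x = (I − A)⁻¹ d = adj(I−A)·d / det(I−A), with det(I−A) = 0.6475:
  x_1 = (0.8325·100 + 0.3700·220 + 0.4625·170) / 0.6475 = 243.275 / 0.6475 ≈ 375.7
  x_2 = (0.1175·100 + 0.8300·220 + 0.3375·170) / 0.6475 = 251.725 / 0.6475 ≈ 388.8
  x_3 = (0.0475·100 + 0.0600·220 + 0.6875·170) / 0.6475 = 134.825 / 0.6475 ≈ 208.2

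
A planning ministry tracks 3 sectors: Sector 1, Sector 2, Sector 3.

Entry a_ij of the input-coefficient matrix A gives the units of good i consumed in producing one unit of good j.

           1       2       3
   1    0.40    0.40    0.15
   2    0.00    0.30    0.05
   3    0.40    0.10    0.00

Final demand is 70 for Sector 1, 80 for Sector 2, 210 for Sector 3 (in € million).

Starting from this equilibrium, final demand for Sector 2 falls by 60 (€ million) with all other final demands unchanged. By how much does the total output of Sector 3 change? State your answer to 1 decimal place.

I − A =
  [   0.60    -0.40    -0.15]
  [   0.00     0.70    -0.05]
  [  -0.40    -0.10     1.00]
Cofactors of I−A, C_ij = (−1)^(i+j)·(minor ij) (rows/columns in the sector order above):
  C_11 = (0.70)(1.00) − (-0.05)(-0.10) = 0.6950
  C_12 = −[(0.00)(1.00) − (-0.05)(-0.40)] = 0.0200
  C_13 = (0.00)(-0.10) − (0.70)(-0.40) = 0.2800
  C_21 = −[(-0.40)(1.00) − (-0.15)(-0.10)] = 0.4150
  C_22 = (0.60)(1.00) − (-0.15)(-0.40) = 0.5400
  C_23 = −[(0.60)(-0.10) − (-0.40)(-0.40)] = 0.2200
  C_31 = (-0.40)(-0.05) − (-0.15)(0.70) = 0.1250
  C_32 = −[(0.60)(-0.05) − (-0.15)(0.00)] = 0.0300
  C_33 = (0.60)(0.70) − (-0.40)(0.00) = 0.4200
det(I−A) = Σ_j (I−A)_1j·C_1j = (0.60)(0.6950) + (-0.40)(0.0200) + (-0.15)(0.2800) = 0.3670
adj(I−A) = Cᵀ =
  [ 0.6950   0.4150   0.1250]
  [ 0.0200   0.5400   0.0300]
  [ 0.2800   0.2200   0.4200]
(I − A)⁻¹ = adj(I−A) / det(I−A) ≈
  [   1.8937     1.1308     0.3406]
  [   0.0545     1.4714     0.0817]
  [   0.7629     0.5995     1.1444]
Δx = (I − A)⁻¹ Δd with Δd having -60 in the Sector 2 component and 0 elsewhere.
So Δx_3 = L_32 · (-60), where L_32 = adj(I−A)_32 / det(I−A) = 0.2200 / 0.3670.
Δx_3 = 0.2200 × (-60) / 0.3670 = -13.20 / 0.3670 ≈ -36.0.

Δx_3 = -36.0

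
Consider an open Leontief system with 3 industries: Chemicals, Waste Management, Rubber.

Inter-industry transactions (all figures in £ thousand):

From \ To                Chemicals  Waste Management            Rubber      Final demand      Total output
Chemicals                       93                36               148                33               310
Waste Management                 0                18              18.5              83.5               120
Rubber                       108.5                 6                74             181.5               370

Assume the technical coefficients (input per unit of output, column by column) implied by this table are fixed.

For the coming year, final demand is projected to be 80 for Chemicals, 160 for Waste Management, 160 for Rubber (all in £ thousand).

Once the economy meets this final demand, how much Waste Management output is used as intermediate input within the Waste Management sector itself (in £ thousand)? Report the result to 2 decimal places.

Technical coefficients a_ij = z_ij / X_j:
  a_CC = 93/310 = 0.30, a_WC = 0/310 = 0.00, a_RC = 108.5/310 = 0.35
  a_CW = 36/120 = 0.30, a_WW = 18/120 = 0.15, a_RW = 6/120 = 0.05
  a_CR = 148/370 = 0.40, a_WR = 18.5/370 = 0.05, a_RR = 74/370 = 0.20
I − A =
  [   0.70    -0.30    -0.40]
  [   0.00     0.85    -0.05]
  [  -0.35    -0.05     0.80]
Cofactors of I−A, C_ij = (−1)^(i+j)·(minor ij) (rows/columns in the sector order above):
  C_11 = (0.85)(0.80) − (-0.05)(-0.05) = 0.6775
  C_12 = −[(0.00)(0.80) − (-0.05)(-0.35)] = 0.0175
  C_13 = (0.00)(-0.05) − (0.85)(-0.35) = 0.2975
  C_21 = −[(-0.30)(0.80) − (-0.40)(-0.05)] = 0.2600
  C_22 = (0.70)(0.80) − (-0.40)(-0.35) = 0.4200
  C_23 = −[(0.70)(-0.05) − (-0.30)(-0.35)] = 0.1400
  C_31 = (-0.30)(-0.05) − (-0.40)(0.85) = 0.3550
  C_32 = −[(0.70)(-0.05) − (-0.40)(0.00)] = 0.0350
  C_33 = (0.70)(0.85) − (-0.30)(0.00) = 0.5950
det(I−A) = Σ_j (I−A)_1j·C_1j = (0.70)(0.6775) + (-0.30)(0.0175) + (-0.40)(0.2975) = 0.3500
adj(I−A) = Cᵀ =
  [ 0.6775   0.2600   0.3550]
  [ 0.0175   0.4200   0.0350]
  [ 0.2975   0.1400   0.5950]
(I − A)⁻¹ = adj(I−A) / det(I−A) ≈
  [   1.9357     0.7429     1.0143]
  [   0.0500     1.2000     0.1000]
  [   0.8500     0.4000     1.7000]
First solve x = (I − A)⁻¹ d = adj(I−A)·d / det(I−A); in particular x_W = (0.0175·80 + 0.4200·160 + 0.0350·160) / 0.3500 = 74.20 / 0.3500 = 212.0000.
Intermediate flow from W to W: z_WW = a_WW · x_W = 0.15 × 74.20 / 0.3500 = 11.13 / 0.3500 = 31.80.

z_WW = 31.80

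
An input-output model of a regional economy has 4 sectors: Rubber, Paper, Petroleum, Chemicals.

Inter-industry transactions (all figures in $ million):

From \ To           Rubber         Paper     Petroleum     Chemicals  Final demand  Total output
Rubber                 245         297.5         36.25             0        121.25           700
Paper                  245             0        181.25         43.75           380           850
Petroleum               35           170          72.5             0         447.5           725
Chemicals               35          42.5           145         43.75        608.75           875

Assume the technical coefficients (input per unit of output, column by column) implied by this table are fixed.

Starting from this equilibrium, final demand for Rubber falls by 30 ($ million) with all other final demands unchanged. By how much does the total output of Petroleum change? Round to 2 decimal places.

Δx_3 = -8.44

Technical coefficients a_ij = z_ij / X_j:
  a_11 = 245/700 = 0.35, a_21 = 245/700 = 0.35, a_31 = 35/700 = 0.05, a_41 = 35/700 = 0.05
  a_12 = 297.5/850 = 0.35, a_22 = 0/850 = 0.00, a_32 = 170/850 = 0.20, a_42 = 42.5/850 = 0.05
  a_13 = 36.25/725 = 0.05, a_23 = 181.25/725 = 0.25, a_33 = 72.5/725 = 0.10, a_43 = 145/725 = 0.20
  a_14 = 0/875 = 0.00, a_24 = 43.75/875 = 0.05, a_34 = 0/875 = 0.00, a_44 = 43.75/875 = 0.05
I − A =
  [   0.65    -0.35    -0.05     0.00]
  [  -0.35     1.00    -0.25    -0.05]
  [  -0.05    -0.20     0.90     0.00]
  [  -0.05    -0.05    -0.20     0.95]
Compute the cofactors C_ij = (−1)^(i+j)·(3×3 minor ij) of I−A; the adjugate is their transpose:
adj(I−A) = Cᵀ =
  [ 0.803250   0.308750   0.134000   0.016250]
  [ 0.313875   0.553375   0.177625   0.029125]
  [ 0.114375   0.140125   0.498625   0.007375]
  [ 0.082875   0.074875   0.121375   0.431875]
det(I−A) = Σ_j (I−A)_1j·C_1j = (0.65)(0.803250) + (-0.35)(0.313875) + (-0.05)(0.114375) + (0.00)(0.082875) = 0.4065375
(I − A)⁻¹ = adj(I−A) / det(I−A) ≈
  [   1.9758     0.7595     0.3296     0.0400]
  [   0.7721     1.3612     0.4369     0.0716]
  [   0.2813     0.3447     1.2265     0.0181]
  [   0.2039     0.1842     0.2986     1.0623]
Δx = (I − A)⁻¹ Δd with Δd having -30 in the Rubber component and 0 elsewhere.
So Δx_3 = L_31 · (-30), where L_31 = adj(I−A)_31 / det(I−A) = 0.114375 / 0.4065375.
Δx_3 = 0.114375 × (-30) / 0.4065375 = -3.43125 / 0.4065375 ≈ -8.44.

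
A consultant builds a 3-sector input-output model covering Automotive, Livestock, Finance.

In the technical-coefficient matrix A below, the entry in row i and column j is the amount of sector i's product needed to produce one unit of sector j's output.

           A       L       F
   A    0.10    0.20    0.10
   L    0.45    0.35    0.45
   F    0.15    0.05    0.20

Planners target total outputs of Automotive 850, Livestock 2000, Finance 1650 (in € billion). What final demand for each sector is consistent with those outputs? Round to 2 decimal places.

d_A = 200.00, d_L = 175.00, d_F = 1092.50

I − A =
  [   0.90    -0.20    -0.10]
  [  -0.45     0.65    -0.45]
  [  -0.15    -0.05     0.80]
d = (I − A) x:
  d_A = (+0.90)·850 + (-0.20)·2000 + (-0.10)·1650 = 200.00
  d_L = (-0.45)·850 + (+0.65)·2000 + (-0.45)·1650 = 175.00
  d_F = (-0.15)·850 + (-0.05)·2000 + (+0.80)·1650 = 1092.50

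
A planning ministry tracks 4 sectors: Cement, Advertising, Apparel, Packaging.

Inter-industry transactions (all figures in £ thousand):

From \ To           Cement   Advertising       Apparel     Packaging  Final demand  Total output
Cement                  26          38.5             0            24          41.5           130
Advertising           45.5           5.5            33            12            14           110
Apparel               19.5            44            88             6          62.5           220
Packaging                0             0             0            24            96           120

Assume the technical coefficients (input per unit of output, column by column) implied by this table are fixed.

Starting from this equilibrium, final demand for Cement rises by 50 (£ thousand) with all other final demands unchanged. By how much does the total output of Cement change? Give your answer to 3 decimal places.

Δx_1 = 78.071

Technical coefficients a_ij = z_ij / X_j:
  a_11 = 26/130 = 0.20, a_21 = 45.5/130 = 0.35, a_31 = 19.5/130 = 0.15, a_41 = 0/130 = 0.00
  a_12 = 38.5/110 = 0.35, a_22 = 5.5/110 = 0.05, a_32 = 44/110 = 0.40, a_42 = 0/110 = 0.00
  a_13 = 0/220 = 0.00, a_23 = 33/220 = 0.15, a_33 = 88/220 = 0.40, a_43 = 0/220 = 0.00
  a_14 = 24/120 = 0.20, a_24 = 12/120 = 0.10, a_34 = 6/120 = 0.05, a_44 = 24/120 = 0.20
I − A =
  [   0.80    -0.35     0.00    -0.20]
  [  -0.35     0.95    -0.15    -0.10]
  [  -0.15    -0.40     0.60    -0.05]
  [   0.00     0.00     0.00     0.80]
Compute the cofactors C_ij = (−1)^(i+j)·(3×3 minor ij) of I−A; the adjugate is their transpose:
adj(I−A) = Cᵀ =
  [ 0.408000   0.168000   0.042000   0.125625]
  [ 0.186000   0.384000   0.096000   0.100500]
  [ 0.226000   0.298000   0.510000   0.125625]
  [ 0.000000   0.000000   0.000000   0.326625]
det(I−A) = Σ_j (I−A)_1j·C_1j = (0.80)(0.408000) + (-0.35)(0.186000) + (0.00)(0.226000) + (-0.20)(0.000000) = 0.2613
(I − A)⁻¹ = adj(I−A) / det(I−A) ≈
  [   1.5614     0.6429     0.1607     0.4808]
  [   0.7118     1.4696     0.3674     0.3846]
  [   0.8649     1.1405     1.9518     0.4808]
  [   0.0000     0.0000     0.0000     1.2500]
Δx = (I − A)⁻¹ Δd with Δd having +50 in the Cement component and 0 elsewhere.
So Δx_1 = L_11 · (+50), where L_11 = adj(I−A)_11 / det(I−A) = 0.408000 / 0.2613.
Δx_1 = 0.408000 × (+50) / 0.2613 = 20.40 / 0.2613 ≈ 78.071.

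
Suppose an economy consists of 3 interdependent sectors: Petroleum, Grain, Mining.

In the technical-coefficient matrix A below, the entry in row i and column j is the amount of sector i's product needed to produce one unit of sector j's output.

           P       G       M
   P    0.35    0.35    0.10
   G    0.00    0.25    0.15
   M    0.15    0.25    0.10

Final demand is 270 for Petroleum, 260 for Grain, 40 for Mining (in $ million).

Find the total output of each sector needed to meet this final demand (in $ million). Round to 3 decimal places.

x_P = 672.043, x_G = 400.190, x_M = 267.615

I − A =
  [   0.65    -0.35    -0.10]
  [   0.00     0.75    -0.15]
  [  -0.15    -0.25     0.90]
Cofactors of I−A, C_ij = (−1)^(i+j)·(minor ij) (rows/columns in the sector order above):
  C_11 = (0.75)(0.90) − (-0.15)(-0.25) = 0.6375
  C_12 = −[(0.00)(0.90) − (-0.15)(-0.15)] = 0.0225
  C_13 = (0.00)(-0.25) − (0.75)(-0.15) = 0.1125
  C_21 = −[(-0.35)(0.90) − (-0.10)(-0.25)] = 0.3400
  C_22 = (0.65)(0.90) − (-0.10)(-0.15) = 0.5700
  C_23 = −[(0.65)(-0.25) − (-0.35)(-0.15)] = 0.2150
  C_31 = (-0.35)(-0.15) − (-0.10)(0.75) = 0.1275
  C_32 = −[(0.65)(-0.15) − (-0.10)(0.00)] = 0.0975
  C_33 = (0.65)(0.75) − (-0.35)(0.00) = 0.4875
det(I−A) = Σ_j (I−A)_1j·C_1j = (0.65)(0.6375) + (-0.35)(0.0225) + (-0.10)(0.1125) = 0.39525
adj(I−A) = Cᵀ =
  [ 0.6375   0.3400   0.1275]
  [ 0.0225   0.5700   0.0975]
  [ 0.1125   0.2150   0.4875]
(I − A)⁻¹ = adj(I−A) / det(I−A) ≈
  [   1.6129     0.8602     0.3226]
  [   0.0569     1.4421     0.2467]
  [   0.2846     0.5440     1.2334]
x = (I − A)⁻¹ d = adj(I−A)·d / det(I−A), with det(I−A) = 0.39525:
  x_P = (0.6375·270 + 0.3400·260 + 0.1275·40) / 0.39525 = 265.625 / 0.39525 ≈ 672.043
  x_G = (0.0225·270 + 0.5700·260 + 0.0975·40) / 0.39525 = 158.175 / 0.39525 ≈ 400.190
  x_M = (0.1125·270 + 0.2150·260 + 0.4875·40) / 0.39525 = 105.775 / 0.39525 ≈ 267.615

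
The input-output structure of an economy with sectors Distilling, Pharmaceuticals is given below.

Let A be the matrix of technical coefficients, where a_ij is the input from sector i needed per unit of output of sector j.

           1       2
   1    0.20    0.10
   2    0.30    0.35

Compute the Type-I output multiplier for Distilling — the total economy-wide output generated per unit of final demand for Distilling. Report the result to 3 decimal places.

I − A =
  [   0.80    -0.10]
  [  -0.30     0.65]
det(I−A) = (0.80)(0.65) − (-0.10)(-0.30) = 0.4900
adj(I−A) = [[0.65, 0.10], [0.30, 0.80]]
(I − A)⁻¹ = adj(I−A) / det(I−A) ≈
  [   1.3265     0.2041]
  [   0.6122     1.6327]
The output multiplier for sector j is the column-j sum of the Leontief inverse (I − A)⁻¹ = adj(I−A) / det(I−A).
Column 1 of adj(I−A): (0.65, 0.30); det(I−A) = 0.4900.
m_1 = (0.65 + 0.30) / 0.4900 = 0.95 / 0.4900 ≈ 1.939.

m_1 = 1.939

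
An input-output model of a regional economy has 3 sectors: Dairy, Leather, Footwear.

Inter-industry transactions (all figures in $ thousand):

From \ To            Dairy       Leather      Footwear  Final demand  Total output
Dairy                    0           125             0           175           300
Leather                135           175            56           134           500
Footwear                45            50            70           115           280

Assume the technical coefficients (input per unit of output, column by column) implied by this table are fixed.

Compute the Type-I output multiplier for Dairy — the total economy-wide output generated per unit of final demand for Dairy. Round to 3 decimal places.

m_1 = 2.602

Technical coefficients a_ij = z_ij / X_j:
  a_11 = 0/300 = 0.00, a_21 = 135/300 = 0.45, a_31 = 45/300 = 0.15
  a_12 = 125/500 = 0.25, a_22 = 175/500 = 0.35, a_32 = 50/500 = 0.10
  a_13 = 0/280 = 0.00, a_23 = 56/280 = 0.20, a_33 = 70/280 = 0.25
I − A =
  [   1.00    -0.25     0.00]
  [  -0.45     0.65    -0.20]
  [  -0.15    -0.10     0.75]
Cofactors of I−A, C_ij = (−1)^(i+j)·(minor ij) (rows/columns in the sector order above):
  C_11 = (0.65)(0.75) − (-0.20)(-0.10) = 0.4675
  C_12 = −[(-0.45)(0.75) − (-0.20)(-0.15)] = 0.3675
  C_13 = (-0.45)(-0.10) − (0.65)(-0.15) = 0.1425
  C_21 = −[(-0.25)(0.75) − (0.00)(-0.10)] = 0.1875
  C_22 = (1.00)(0.75) − (0.00)(-0.15) = 0.7500
  C_23 = −[(1.00)(-0.10) − (-0.25)(-0.15)] = 0.1375
  C_31 = (-0.25)(-0.20) − (0.00)(0.65) = 0.0500
  C_32 = −[(1.00)(-0.20) − (0.00)(-0.45)] = 0.2000
  C_33 = (1.00)(0.65) − (-0.25)(-0.45) = 0.5375
det(I−A) = Σ_j (I−A)_1j·C_1j = (1.00)(0.4675) + (-0.25)(0.3675) + (0.00)(0.1425) = 0.375625
adj(I−A) = Cᵀ =
  [ 0.4675   0.1875   0.0500]
  [ 0.3675   0.7500   0.2000]
  [ 0.1425   0.1375   0.5375]
(I − A)⁻¹ = adj(I−A) / det(I−A) ≈
  [   1.2446     0.4992     0.1331]
  [   0.9784     1.9967     0.5324]
  [   0.3794     0.3661     1.4309]
The output multiplier for sector j is the column-j sum of the Leontief inverse (I − A)⁻¹ = adj(I−A) / det(I−A).
Column 1 of adj(I−A): (0.4675, 0.3675, 0.1425); det(I−A) = 0.375625.
m_1 = (0.4675 + 0.3675 + 0.1425) / 0.375625 = 0.9775 / 0.375625 ≈ 2.602.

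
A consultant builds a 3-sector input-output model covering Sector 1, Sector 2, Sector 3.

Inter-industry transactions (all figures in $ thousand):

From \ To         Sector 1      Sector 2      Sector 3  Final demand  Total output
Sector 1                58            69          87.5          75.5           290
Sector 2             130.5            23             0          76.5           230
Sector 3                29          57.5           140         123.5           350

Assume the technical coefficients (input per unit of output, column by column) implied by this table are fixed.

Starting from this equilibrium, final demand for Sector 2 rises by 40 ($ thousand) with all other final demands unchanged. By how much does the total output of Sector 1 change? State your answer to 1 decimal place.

Technical coefficients a_ij = z_ij / X_j:
  a_11 = 58/290 = 0.20, a_21 = 130.5/290 = 0.45, a_31 = 29/290 = 0.10
  a_12 = 69/230 = 0.30, a_22 = 23/230 = 0.10, a_32 = 57.5/230 = 0.25
  a_13 = 87.5/350 = 0.25, a_23 = 0/350 = 0.00, a_33 = 140/350 = 0.40
I − A =
  [   0.80    -0.30    -0.25]
  [  -0.45     0.90     0.00]
  [  -0.10    -0.25     0.60]
Cofactors of I−A, C_ij = (−1)^(i+j)·(minor ij) (rows/columns in the sector order above):
  C_11 = (0.90)(0.60) − (0.00)(-0.25) = 0.5400
  C_12 = −[(-0.45)(0.60) − (0.00)(-0.10)] = 0.2700
  C_13 = (-0.45)(-0.25) − (0.90)(-0.10) = 0.2025
  C_21 = −[(-0.30)(0.60) − (-0.25)(-0.25)] = 0.2425
  C_22 = (0.80)(0.60) − (-0.25)(-0.10) = 0.4550
  C_23 = −[(0.80)(-0.25) − (-0.30)(-0.10)] = 0.2300
  C_31 = (-0.30)(0.00) − (-0.25)(0.90) = 0.2250
  C_32 = −[(0.80)(0.00) − (-0.25)(-0.45)] = 0.1125
  C_33 = (0.80)(0.90) − (-0.30)(-0.45) = 0.5850
det(I−A) = Σ_j (I−A)_1j·C_1j = (0.80)(0.5400) + (-0.30)(0.2700) + (-0.25)(0.2025) = 0.300375
adj(I−A) = Cᵀ =
  [ 0.5400   0.2425   0.2250]
  [ 0.2700   0.4550   0.1125]
  [ 0.2025   0.2300   0.5850]
(I − A)⁻¹ = adj(I−A) / det(I−A) ≈
  [   1.7978     0.8073     0.7491]
  [   0.8989     1.5148     0.3745]
  [   0.6742     0.7657     1.9476]
Δx = (I − A)⁻¹ Δd with Δd having +40 in the Sector 2 component and 0 elsewhere.
So Δx_1 = L_12 · (+40), where L_12 = adj(I−A)_12 / det(I−A) = 0.2425 / 0.300375.
Δx_1 = 0.2425 × (+40) / 0.300375 = 9.70 / 0.300375 ≈ 32.3.

Δx_1 = 32.3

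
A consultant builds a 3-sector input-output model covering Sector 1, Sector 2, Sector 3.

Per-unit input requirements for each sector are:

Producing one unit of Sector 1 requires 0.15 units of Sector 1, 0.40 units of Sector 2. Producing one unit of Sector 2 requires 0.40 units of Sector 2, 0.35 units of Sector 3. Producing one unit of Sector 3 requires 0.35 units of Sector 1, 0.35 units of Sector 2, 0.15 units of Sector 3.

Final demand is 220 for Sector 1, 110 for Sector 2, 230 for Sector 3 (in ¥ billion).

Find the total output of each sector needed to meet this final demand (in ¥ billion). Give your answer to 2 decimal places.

x_1 = 524.39, x_2 = 909.14, x_3 = 644.94

I − A =
  [   0.85     0.00    -0.35]
  [  -0.40     0.60    -0.35]
  [   0.00    -0.35     0.85]
Cofactors of I−A, C_ij = (−1)^(i+j)·(minor ij) (rows/columns in the sector order above):
  C_11 = (0.60)(0.85) − (-0.35)(-0.35) = 0.3875
  C_12 = −[(-0.40)(0.85) − (-0.35)(0.00)] = 0.3400
  C_13 = (-0.40)(-0.35) − (0.60)(0.00) = 0.1400
  C_21 = −[(0.00)(0.85) − (-0.35)(-0.35)] = 0.1225
  C_22 = (0.85)(0.85) − (-0.35)(0.00) = 0.7225
  C_23 = −[(0.85)(-0.35) − (0.00)(0.00)] = 0.2975
  C_31 = (0.00)(-0.35) − (-0.35)(0.60) = 0.2100
  C_32 = −[(0.85)(-0.35) − (-0.35)(-0.40)] = 0.4375
  C_33 = (0.85)(0.60) − (0.00)(-0.40) = 0.5100
det(I−A) = Σ_j (I−A)_1j·C_1j = (0.85)(0.3875) + (0.00)(0.3400) + (-0.35)(0.1400) = 0.280375
adj(I−A) = Cᵀ =
  [ 0.3875   0.1225   0.2100]
  [ 0.3400   0.7225   0.4375]
  [ 0.1400   0.2975   0.5100]
(I − A)⁻¹ = adj(I−A) / det(I−A) ≈
  [   1.3821     0.4369     0.7490]
  [   1.2127     2.5769     1.5604]
  [   0.4993     1.0611     1.8190]
x = (I − A)⁻¹ d = adj(I−A)·d / det(I−A), with det(I−A) = 0.280375:
  x_1 = (0.3875·220 + 0.1225·110 + 0.2100·230) / 0.280375 = 147.025 / 0.280375 ≈ 524.39
  x_2 = (0.3400·220 + 0.7225·110 + 0.4375·230) / 0.280375 = 254.90 / 0.280375 ≈ 909.14
  x_3 = (0.1400·220 + 0.2975·110 + 0.5100·230) / 0.280375 = 180.825 / 0.280375 ≈ 644.94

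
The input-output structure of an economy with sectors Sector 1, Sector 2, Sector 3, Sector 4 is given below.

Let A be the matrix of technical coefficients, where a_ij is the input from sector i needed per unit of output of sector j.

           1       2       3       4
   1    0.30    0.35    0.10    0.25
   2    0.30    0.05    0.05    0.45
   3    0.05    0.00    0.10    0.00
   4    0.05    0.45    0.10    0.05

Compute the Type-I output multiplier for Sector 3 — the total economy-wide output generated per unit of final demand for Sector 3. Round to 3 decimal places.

m_3 = 2.232

I − A =
  [   0.70    -0.35    -0.10    -0.25]
  [  -0.30     0.95    -0.05    -0.45]
  [  -0.05     0.00     0.90     0.00]
  [  -0.05    -0.45    -0.10     0.95]
Compute the cofactors C_ij = (−1)^(i+j)·(3×3 minor ij) of I−A; the adjugate is their transpose:
adj(I−A) = Cᵀ =
  [ 0.630000   0.400500   0.131750   0.355500]
  [ 0.281375   0.581250   0.102375   0.349375]
  [ 0.035000   0.022250   0.336750   0.019750]
  [ 0.170125   0.298750   0.090875   0.498375]
det(I−A) = Σ_j (I−A)_1j·C_1j = (0.70)(0.630000) + (-0.35)(0.281375) + (-0.10)(0.035000) + (-0.25)(0.170125) = 0.2964875
(I − A)⁻¹ = adj(I−A) / det(I−A) ≈
  [   2.1249     1.3508     0.4444     1.1990]
  [   0.9490     1.9605     0.3453     1.1784]
  [   0.1180     0.0750     1.1358     0.0666]
  [   0.5738     1.0076     0.3065     1.6809]
The output multiplier for sector j is the column-j sum of the Leontief inverse (I − A)⁻¹ = adj(I−A) / det(I−A).
Column 3 of adj(I−A): (0.131750, 0.102375, 0.336750, 0.090875); det(I−A) = 0.2964875.
m_3 = (0.131750 + 0.102375 + 0.336750 + 0.090875) / 0.2964875 = 0.66175 / 0.2964875 ≈ 2.232.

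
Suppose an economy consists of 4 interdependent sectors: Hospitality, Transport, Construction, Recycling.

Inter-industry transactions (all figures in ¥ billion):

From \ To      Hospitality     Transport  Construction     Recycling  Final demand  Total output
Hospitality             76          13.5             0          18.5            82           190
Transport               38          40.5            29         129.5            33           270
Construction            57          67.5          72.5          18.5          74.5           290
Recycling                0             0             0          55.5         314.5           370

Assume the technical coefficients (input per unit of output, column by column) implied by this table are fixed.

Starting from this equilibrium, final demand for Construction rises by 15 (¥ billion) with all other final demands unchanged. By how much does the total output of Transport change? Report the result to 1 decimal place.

Technical coefficients a_ij = z_ij / X_j:
  a_11 = 76/190 = 0.40, a_21 = 38/190 = 0.20, a_31 = 57/190 = 0.30, a_41 = 0/190 = 0.00
  a_12 = 13.5/270 = 0.05, a_22 = 40.5/270 = 0.15, a_32 = 67.5/270 = 0.25, a_42 = 0/270 = 0.00
  a_13 = 0/290 = 0.00, a_23 = 29/290 = 0.10, a_33 = 72.5/290 = 0.25, a_43 = 0/290 = 0.00
  a_14 = 18.5/370 = 0.05, a_24 = 129.5/370 = 0.35, a_34 = 18.5/370 = 0.05, a_44 = 55.5/370 = 0.15
I − A =
  [   0.60    -0.05     0.00    -0.05]
  [  -0.20     0.85    -0.10    -0.35]
  [  -0.30    -0.25     0.75    -0.05]
  [   0.00     0.00     0.00     0.85]
Compute the cofactors C_ij = (−1)^(i+j)·(3×3 minor ij) of I−A; the adjugate is their transpose:
adj(I−A) = Cᵀ =
  [ 0.520625   0.031875   0.004250   0.044000]
  [ 0.153000   0.382500   0.051000   0.169500]
  [ 0.259250   0.140250   0.425000   0.098000]
  [ 0.000000   0.000000   0.000000   0.358500]
det(I−A) = Σ_j (I−A)_1j·C_1j = (0.60)(0.520625) + (-0.05)(0.153000) + (0.00)(0.259250) + (-0.05)(0.000000) = 0.304725
(I − A)⁻¹ = adj(I−A) / det(I−A) ≈
  [   1.7085     0.1046     0.0139     0.1444]
  [   0.5021     1.2552     0.1674     0.5562]
  [   0.8508     0.4603     1.3947     0.3216]
  [   0.0000     0.0000     0.0000     1.1765]
Δx = (I − A)⁻¹ Δd with Δd having +15 in the Construction component and 0 elsewhere.
So Δx_2 = L_23 · (+15), where L_23 = adj(I−A)_23 / det(I−A) = 0.051000 / 0.304725.
Δx_2 = 0.051000 × (+15) / 0.304725 = 0.765 / 0.304725 ≈ 2.5.

Δx_2 = 2.5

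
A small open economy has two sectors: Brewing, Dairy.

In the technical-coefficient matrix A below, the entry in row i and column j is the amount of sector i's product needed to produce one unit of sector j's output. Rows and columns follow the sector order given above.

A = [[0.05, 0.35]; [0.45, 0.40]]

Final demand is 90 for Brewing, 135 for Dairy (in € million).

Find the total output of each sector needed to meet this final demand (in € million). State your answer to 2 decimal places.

x_B = 245.45, x_D = 409.09

I − A =
  [   0.95    -0.35]
  [  -0.45     0.60]
det(I−A) = (0.95)(0.60) − (-0.35)(-0.45) = 0.4125
adj(I−A) = [[0.60, 0.35], [0.45, 0.95]]
(I − A)⁻¹ = adj(I−A) / det(I−A) ≈
  [   1.4545     0.8485]
  [   1.0909     2.3030]
x = (I − A)⁻¹ d = adj(I−A)·d / det(I−A), with det(I−A) = 0.4125:
  x_B = (0.60·90 + 0.35·135) / 0.4125 = 101.25 / 0.4125 ≈ 245.45
  x_D = (0.45·90 + 0.95·135) / 0.4125 = 168.75 / 0.4125 ≈ 409.09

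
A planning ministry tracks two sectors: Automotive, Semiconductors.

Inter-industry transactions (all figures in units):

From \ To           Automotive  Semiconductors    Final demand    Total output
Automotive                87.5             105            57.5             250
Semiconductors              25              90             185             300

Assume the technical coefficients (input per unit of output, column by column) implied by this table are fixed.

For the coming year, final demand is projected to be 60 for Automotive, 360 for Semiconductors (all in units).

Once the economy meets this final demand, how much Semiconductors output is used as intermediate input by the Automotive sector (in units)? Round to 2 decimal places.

Technical coefficients a_ij = z_ij / X_j:
  a_11 = 87.5/250 = 0.35, a_21 = 25/250 = 0.10
  a_12 = 105/300 = 0.35, a_22 = 90/300 = 0.30
I − A =
  [   0.65    -0.35]
  [  -0.10     0.70]
det(I−A) = (0.65)(0.70) − (-0.35)(-0.10) = 0.4200
adj(I−A) = [[0.70, 0.35], [0.10, 0.65]]
(I − A)⁻¹ = adj(I−A) / det(I−A) ≈
  [   1.6667     0.8333]
  [   0.2381     1.5476]
First solve x = (I − A)⁻¹ d = adj(I−A)·d / det(I−A); in particular x_1 = (0.70·60 + 0.35·360) / 0.4200 = 168.00 / 0.4200 = 400.0000.
Intermediate flow from 2 to 1: z_21 = a_21 · x_1 = 0.10 × 168.00 / 0.4200 = 16.80 / 0.4200 = 40.00.

z_21 = 40.00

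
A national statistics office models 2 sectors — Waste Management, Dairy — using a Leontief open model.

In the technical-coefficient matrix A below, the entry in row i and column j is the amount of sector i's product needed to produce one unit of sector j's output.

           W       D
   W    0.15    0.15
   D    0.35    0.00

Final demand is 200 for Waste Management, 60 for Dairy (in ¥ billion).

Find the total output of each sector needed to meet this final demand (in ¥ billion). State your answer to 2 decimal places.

x_W = 262.07, x_D = 151.72

I − A =
  [   0.85    -0.15]
  [  -0.35     1.00]
det(I−A) = (0.85)(1.00) − (-0.15)(-0.35) = 0.7975
adj(I−A) = [[1.00, 0.15], [0.35, 0.85]]
(I − A)⁻¹ = adj(I−A) / det(I−A) ≈
  [   1.2539     0.1881]
  [   0.4389     1.0658]
x = (I − A)⁻¹ d = adj(I−A)·d / det(I−A), with det(I−A) = 0.7975:
  x_W = (1.00·200 + 0.15·60) / 0.7975 = 209.00 / 0.7975 ≈ 262.07
  x_D = (0.35·200 + 0.85·60) / 0.7975 = 121.00 / 0.7975 ≈ 151.72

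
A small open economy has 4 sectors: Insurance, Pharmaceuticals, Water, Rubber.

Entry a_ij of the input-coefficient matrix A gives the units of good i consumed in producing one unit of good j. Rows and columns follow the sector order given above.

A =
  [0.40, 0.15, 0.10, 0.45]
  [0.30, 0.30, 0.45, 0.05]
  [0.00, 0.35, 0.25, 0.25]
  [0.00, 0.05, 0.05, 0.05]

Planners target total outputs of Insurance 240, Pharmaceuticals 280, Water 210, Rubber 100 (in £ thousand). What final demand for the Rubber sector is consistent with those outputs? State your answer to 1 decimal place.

I − A =
  [   0.60    -0.15    -0.10    -0.45]
  [  -0.30     0.70    -0.45    -0.05]
  [   0.00    -0.35     0.75    -0.25]
  [   0.00    -0.05    -0.05     0.95]
d = (I − A) x:
  d_I = (+0.60)·240 + (-0.15)·280 + (-0.10)·210 + (-0.45)·100 = 36.0
  d_P = (-0.30)·240 + (+0.70)·280 + (-0.45)·210 + (-0.05)·100 = 24.5
  d_W = (+0.00)·240 + (-0.35)·280 + (+0.75)·210 + (-0.25)·100 = 34.5
  d_R = (+0.00)·240 + (-0.05)·280 + (-0.05)·210 + (+0.95)·100 = 70.5

d_R = 70.5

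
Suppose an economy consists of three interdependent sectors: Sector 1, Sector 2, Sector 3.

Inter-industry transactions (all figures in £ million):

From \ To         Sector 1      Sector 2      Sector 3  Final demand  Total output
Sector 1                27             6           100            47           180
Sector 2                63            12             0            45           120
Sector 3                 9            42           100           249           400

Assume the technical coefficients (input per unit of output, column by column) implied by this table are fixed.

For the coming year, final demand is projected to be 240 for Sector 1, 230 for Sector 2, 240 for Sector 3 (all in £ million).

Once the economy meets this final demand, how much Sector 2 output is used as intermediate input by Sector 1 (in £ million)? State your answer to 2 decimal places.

z_21 = 165.13

Technical coefficients a_ij = z_ij / X_j:
  a_11 = 27/180 = 0.15, a_21 = 63/180 = 0.35, a_31 = 9/180 = 0.05
  a_12 = 6/120 = 0.05, a_22 = 12/120 = 0.10, a_32 = 42/120 = 0.35
  a_13 = 100/400 = 0.25, a_23 = 0/400 = 0.00, a_33 = 100/400 = 0.25
I − A =
  [   0.85    -0.05    -0.25]
  [  -0.35     0.90     0.00]
  [  -0.05    -0.35     0.75]
Cofactors of I−A, C_ij = (−1)^(i+j)·(minor ij) (rows/columns in the sector order above):
  C_11 = (0.90)(0.75) − (0.00)(-0.35) = 0.6750
  C_12 = −[(-0.35)(0.75) − (0.00)(-0.05)] = 0.2625
  C_13 = (-0.35)(-0.35) − (0.90)(-0.05) = 0.1675
  C_21 = −[(-0.05)(0.75) − (-0.25)(-0.35)] = 0.1250
  C_22 = (0.85)(0.75) − (-0.25)(-0.05) = 0.6250
  C_23 = −[(0.85)(-0.35) − (-0.05)(-0.05)] = 0.3000
  C_31 = (-0.05)(0.00) − (-0.25)(0.90) = 0.2250
  C_32 = −[(0.85)(0.00) − (-0.25)(-0.35)] = 0.0875
  C_33 = (0.85)(0.90) − (-0.05)(-0.35) = 0.7475
det(I−A) = Σ_j (I−A)_1j·C_1j = (0.85)(0.6750) + (-0.05)(0.2625) + (-0.25)(0.1675) = 0.51875
adj(I−A) = Cᵀ =
  [ 0.6750   0.1250   0.2250]
  [ 0.2625   0.6250   0.0875]
  [ 0.1675   0.3000   0.7475]
(I − A)⁻¹ = adj(I−A) / det(I−A) ≈
  [   1.3012     0.2410     0.4337]
  [   0.5060     1.2048     0.1687]
  [   0.3229     0.5783     1.4410]
First solve x = (I − A)⁻¹ d = adj(I−A)·d / det(I−A); in particular x_1 = (0.6750·240 + 0.1250·230 + 0.2250·240) / 0.51875 = 244.75 / 0.51875 ≈ 471.8072.
Intermediate flow from 2 to 1: z_21 = a_21 · x_1 = 0.35 × 244.75 / 0.51875 = 85.6625 / 0.51875 ≈ 165.13.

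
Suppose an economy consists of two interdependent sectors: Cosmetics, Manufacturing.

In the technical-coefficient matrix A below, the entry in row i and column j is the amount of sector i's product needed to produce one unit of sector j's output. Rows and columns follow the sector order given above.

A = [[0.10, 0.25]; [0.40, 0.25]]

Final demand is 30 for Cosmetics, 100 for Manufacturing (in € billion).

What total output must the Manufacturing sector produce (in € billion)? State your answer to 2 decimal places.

I − A =
  [   0.90    -0.25]
  [  -0.40     0.75]
det(I−A) = (0.90)(0.75) − (-0.25)(-0.40) = 0.5750
adj(I−A) = [[0.75, 0.25], [0.40, 0.90]]
(I − A)⁻¹ = adj(I−A) / det(I−A) ≈
  [   1.3043     0.4348]
  [   0.6957     1.5652]
x = (I − A)⁻¹ d = adj(I−A)·d / det(I−A), with det(I−A) = 0.5750:
  x_1 = (0.75·30 + 0.25·100) / 0.5750 = 47.50 / 0.5750 ≈ 82.61
  x_2 = (0.40·30 + 0.90·100) / 0.5750 = 102.00 / 0.5750 ≈ 177.39

x_2 = 177.39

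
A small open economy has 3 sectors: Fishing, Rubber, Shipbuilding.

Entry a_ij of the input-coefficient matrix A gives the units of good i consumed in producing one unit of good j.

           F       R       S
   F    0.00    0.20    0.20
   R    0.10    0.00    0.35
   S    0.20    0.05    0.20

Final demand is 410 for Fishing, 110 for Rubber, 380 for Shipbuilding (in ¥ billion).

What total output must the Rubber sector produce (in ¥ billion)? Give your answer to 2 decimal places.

I − A =
  [   1.00    -0.20    -0.20]
  [  -0.10     1.00    -0.35]
  [  -0.20    -0.05     0.80]
Cofactors of I−A, C_ij = (−1)^(i+j)·(minor ij) (rows/columns in the sector order above):
  C_11 = (1.00)(0.80) − (-0.35)(-0.05) = 0.7825
  C_12 = −[(-0.10)(0.80) − (-0.35)(-0.20)] = 0.1500
  C_13 = (-0.10)(-0.05) − (1.00)(-0.20) = 0.2050
  C_21 = −[(-0.20)(0.80) − (-0.20)(-0.05)] = 0.1700
  C_22 = (1.00)(0.80) − (-0.20)(-0.20) = 0.7600
  C_23 = −[(1.00)(-0.05) − (-0.20)(-0.20)] = 0.0900
  C_31 = (-0.20)(-0.35) − (-0.20)(1.00) = 0.2700
  C_32 = −[(1.00)(-0.35) − (-0.20)(-0.10)] = 0.3700
  C_33 = (1.00)(1.00) − (-0.20)(-0.10) = 0.9800
det(I−A) = Σ_j (I−A)_1j·C_1j = (1.00)(0.7825) + (-0.20)(0.1500) + (-0.20)(0.2050) = 0.7115
adj(I−A) = Cᵀ =
  [ 0.7825   0.1700   0.2700]
  [ 0.1500   0.7600   0.3700]
  [ 0.2050   0.0900   0.9800]
(I − A)⁻¹ = adj(I−A) / det(I−A) ≈
  [   1.0998     0.2389     0.3795]
  [   0.2108     1.0682     0.5200]
  [   0.2881     0.1265     1.3774]
x = (I − A)⁻¹ d = adj(I−A)·d / det(I−A), with det(I−A) = 0.7115:
  x_F = (0.7825·410 + 0.1700·110 + 0.2700·380) / 0.7115 = 442.125 / 0.7115 ≈ 621.40
  x_R = (0.1500·410 + 0.7600·110 + 0.3700·380) / 0.7115 = 285.70 / 0.7115 ≈ 401.55
  x_S = (0.2050·410 + 0.0900·110 + 0.9800·380) / 0.7115 = 466.35 / 0.7115 ≈ 655.45

x_R = 401.55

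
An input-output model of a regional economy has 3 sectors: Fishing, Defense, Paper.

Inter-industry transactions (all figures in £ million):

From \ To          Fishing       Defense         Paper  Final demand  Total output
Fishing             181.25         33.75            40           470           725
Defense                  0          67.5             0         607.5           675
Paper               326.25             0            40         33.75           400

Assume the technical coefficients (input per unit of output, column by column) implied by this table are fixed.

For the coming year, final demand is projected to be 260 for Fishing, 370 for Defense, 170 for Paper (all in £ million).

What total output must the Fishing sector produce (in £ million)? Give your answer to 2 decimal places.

Technical coefficients a_ij = z_ij / X_j:
  a_11 = 181.25/725 = 0.25, a_21 = 0/725 = 0.00, a_31 = 326.25/725 = 0.45
  a_12 = 33.75/675 = 0.05, a_22 = 67.5/675 = 0.10, a_32 = 0/675 = 0.00
  a_13 = 40/400 = 0.10, a_23 = 0/400 = 0.00, a_33 = 40/400 = 0.10
I − A =
  [   0.75    -0.05    -0.10]
  [   0.00     0.90     0.00]
  [  -0.45     0.00     0.90]
Cofactors of I−A, C_ij = (−1)^(i+j)·(minor ij) (rows/columns in the sector order above):
  C_11 = (0.90)(0.90) − (0.00)(0.00) = 0.8100
  C_12 = −[(0.00)(0.90) − (0.00)(-0.45)] = 0.0000
  C_13 = (0.00)(0.00) − (0.90)(-0.45) = 0.4050
  C_21 = −[(-0.05)(0.90) − (-0.10)(0.00)] = 0.0450
  C_22 = (0.75)(0.90) − (-0.10)(-0.45) = 0.6300
  C_23 = −[(0.75)(0.00) − (-0.05)(-0.45)] = 0.0225
  C_31 = (-0.05)(0.00) − (-0.10)(0.90) = 0.0900
  C_32 = −[(0.75)(0.00) − (-0.10)(0.00)] = 0.0000
  C_33 = (0.75)(0.90) − (-0.05)(0.00) = 0.6750
det(I−A) = Σ_j (I−A)_1j·C_1j = (0.75)(0.8100) + (-0.05)(0.0000) + (-0.10)(0.4050) = 0.5670
adj(I−A) = Cᵀ =
  [ 0.8100   0.0450   0.0900]
  [ 0.0000   0.6300   0.0000]
  [ 0.4050   0.0225   0.6750]
(I − A)⁻¹ = adj(I−A) / det(I−A) ≈
  [   1.4286     0.0794     0.1587]
  [   0.0000     1.1111     0.0000]
  [   0.7143     0.0397     1.1905]
x = (I − A)⁻¹ d = adj(I−A)·d / det(I−A), with det(I−A) = 0.5670:
  x_1 = (0.8100·260 + 0.0450·370 + 0.0900·170) / 0.5670 = 242.55 / 0.5670 ≈ 427.78
  x_2 = (0.0000·260 + 0.6300·370 + 0.0000·170) / 0.5670 = 233.10 / 0.5670 ≈ 411.11
  x_3 = (0.4050·260 + 0.0225·370 + 0.6750·170) / 0.5670 = 228.375 / 0.5670 ≈ 402.78

x_1 = 427.78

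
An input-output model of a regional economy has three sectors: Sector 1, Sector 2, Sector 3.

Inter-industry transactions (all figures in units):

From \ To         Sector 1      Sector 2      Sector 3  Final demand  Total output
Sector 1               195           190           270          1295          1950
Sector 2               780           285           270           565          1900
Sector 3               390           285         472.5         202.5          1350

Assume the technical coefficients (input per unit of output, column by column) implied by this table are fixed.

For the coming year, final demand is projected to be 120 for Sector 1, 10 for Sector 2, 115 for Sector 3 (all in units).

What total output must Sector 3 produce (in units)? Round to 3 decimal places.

x_3 = 285.415

Technical coefficients a_ij = z_ij / X_j:
  a_11 = 195/1950 = 0.10, a_21 = 780/1950 = 0.40, a_31 = 390/1950 = 0.20
  a_12 = 190/1900 = 0.10, a_22 = 285/1900 = 0.15, a_32 = 285/1900 = 0.15
  a_13 = 270/1350 = 0.20, a_23 = 270/1350 = 0.20, a_33 = 472.5/1350 = 0.35
I − A =
  [   0.90    -0.10    -0.20]
  [  -0.40     0.85    -0.20]
  [  -0.20    -0.15     0.65]
Cofactors of I−A, C_ij = (−1)^(i+j)·(minor ij) (rows/columns in the sector order above):
  C_11 = (0.85)(0.65) − (-0.20)(-0.15) = 0.5225
  C_12 = −[(-0.40)(0.65) − (-0.20)(-0.20)] = 0.3000
  C_13 = (-0.40)(-0.15) − (0.85)(-0.20) = 0.2300
  C_21 = −[(-0.10)(0.65) − (-0.20)(-0.15)] = 0.0950
  C_22 = (0.90)(0.65) − (-0.20)(-0.20) = 0.5450
  C_23 = −[(0.90)(-0.15) − (-0.10)(-0.20)] = 0.1550
  C_31 = (-0.10)(-0.20) − (-0.20)(0.85) = 0.1900
  C_32 = −[(0.90)(-0.20) − (-0.20)(-0.40)] = 0.2600
  C_33 = (0.90)(0.85) − (-0.10)(-0.40) = 0.7250
det(I−A) = Σ_j (I−A)_1j·C_1j = (0.90)(0.5225) + (-0.10)(0.3000) + (-0.20)(0.2300) = 0.39425
adj(I−A) = Cᵀ =
  [ 0.5225   0.0950   0.1900]
  [ 0.3000   0.5450   0.2600]
  [ 0.2300   0.1550   0.7250]
(I − A)⁻¹ = adj(I−A) / det(I−A) ≈
  [   1.3253     0.2410     0.4819]
  [   0.7609     1.3824     0.6595]
  [   0.5834     0.3932     1.8389]
x = (I − A)⁻¹ d = adj(I−A)·d / det(I−A), with det(I−A) = 0.39425:
  x_1 = (0.5225·120 + 0.0950·10 + 0.1900·115) / 0.39425 = 85.50 / 0.39425 ≈ 216.867
  x_2 = (0.3000·120 + 0.5450·10 + 0.2600·115) / 0.39425 = 71.35 / 0.39425 ≈ 180.977
  x_3 = (0.2300·120 + 0.1550·10 + 0.7250·115) / 0.39425 = 112.525 / 0.39425 ≈ 285.415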